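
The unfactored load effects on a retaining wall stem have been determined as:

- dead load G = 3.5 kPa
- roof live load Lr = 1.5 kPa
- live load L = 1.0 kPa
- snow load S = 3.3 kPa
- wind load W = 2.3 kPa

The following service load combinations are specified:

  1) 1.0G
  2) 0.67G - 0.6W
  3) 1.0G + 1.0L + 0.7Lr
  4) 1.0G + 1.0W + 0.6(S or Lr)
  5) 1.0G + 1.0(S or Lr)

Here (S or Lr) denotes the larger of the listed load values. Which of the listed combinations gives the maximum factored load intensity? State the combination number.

(S or Lr) → S = 3.3 kPa.
1) 1.0(3.5) = 3.50
2) 0.67(3.5) - 0.6(2.3) = 2.35 - 1.38 = 0.97
3) 1.0(3.5) + 1.0(1.0) + 0.7(1.5) = 3.50 + 1.00 + 1.05 = 5.55
4) 1.0(3.5) + 1.0(2.3) + 0.6(3.3) = 3.50 + 2.30 + 1.98 = 7.78
5) 1.0(3.5) + 1.0(3.3) = 3.50 + 3.30 = 6.80
The largest value is 7.78 kPa from combination 4.

Combination 4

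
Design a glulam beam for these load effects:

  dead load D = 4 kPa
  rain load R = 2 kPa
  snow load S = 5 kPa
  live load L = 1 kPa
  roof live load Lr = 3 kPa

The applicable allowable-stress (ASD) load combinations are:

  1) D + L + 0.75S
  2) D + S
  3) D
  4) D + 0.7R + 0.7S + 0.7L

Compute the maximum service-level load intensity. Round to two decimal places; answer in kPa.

1) 1.0(4) + 1.0(1) + 0.75(5) = 4.00 + 1.00 + 3.75 = 8.75
2) 1.0(4) + 1.0(5) = 4.00 + 5.00 = 9.00
3) 1.0(4) = 4.00
4) 1.0(4) + 0.7(2) + 0.7(5) + 0.7(1) = 4.00 + 1.40 + 3.50 + 0.70 = 9.60
Combination 4 governs: q = 9.60 kPa.

9.60 kPa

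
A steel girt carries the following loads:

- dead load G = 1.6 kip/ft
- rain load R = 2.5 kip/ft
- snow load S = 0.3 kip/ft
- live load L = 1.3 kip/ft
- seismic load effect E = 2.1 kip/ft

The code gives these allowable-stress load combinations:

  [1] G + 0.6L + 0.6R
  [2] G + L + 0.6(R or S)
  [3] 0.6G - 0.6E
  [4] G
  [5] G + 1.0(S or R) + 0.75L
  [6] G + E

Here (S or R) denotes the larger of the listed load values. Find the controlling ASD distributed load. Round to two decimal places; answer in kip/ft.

(R or S) → R = 2.5 kip/ft; (S or R) → R = 2.5 kip/ft.
[1] 1.0(1.6) + 0.6(1.3) + 0.6(2.5) = 3.88
[2] 1.0(1.6) + 1.0(1.3) + 0.6(2.5) = 4.40
[3] 0.6(1.6) - 0.6(2.1) = -0.30
[4] 1.0(1.6) = 1.60
[5] 1.0(1.6) + 1.0(2.5) + 0.75(1.3) = 5.08
[6] 1.0(1.6) + 1.0(2.1) = 3.70
Combination 5 governs: w = 5.08 kip/ft.

5.08 kip/ft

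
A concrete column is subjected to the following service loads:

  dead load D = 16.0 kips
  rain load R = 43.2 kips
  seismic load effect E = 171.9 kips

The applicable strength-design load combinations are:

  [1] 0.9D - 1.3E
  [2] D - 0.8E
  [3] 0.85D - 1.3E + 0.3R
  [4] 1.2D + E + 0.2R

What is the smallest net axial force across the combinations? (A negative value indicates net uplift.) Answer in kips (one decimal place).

-209.1 kips

[1] 0.9(16.0) - 1.3(171.9) = 14.4 - 223.5 = -209.1
[2] 1.0(16.0) - 0.8(171.9) = 16.0 - 137.5 = -121.5
[3] 0.85(16.0) - 1.3(171.9) + 0.3(43.2) = 13.6 - 223.5 + 13.0 = -196.9
[4] 1.2(16.0) + 1.0(171.9) + 0.2(43.2) = 19.2 + 171.9 + 8.6 = 199.7
Combination 1 gives the minimum: -209.1 kips.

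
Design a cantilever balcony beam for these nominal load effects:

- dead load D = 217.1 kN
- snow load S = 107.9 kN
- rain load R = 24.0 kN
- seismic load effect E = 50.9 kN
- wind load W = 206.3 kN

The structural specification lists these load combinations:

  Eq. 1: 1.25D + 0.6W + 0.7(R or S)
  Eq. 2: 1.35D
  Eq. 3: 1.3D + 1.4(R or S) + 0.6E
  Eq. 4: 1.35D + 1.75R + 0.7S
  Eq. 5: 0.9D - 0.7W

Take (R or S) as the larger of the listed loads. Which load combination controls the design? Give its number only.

Combination 1

(R or S) → S = 107.9 kN.
Eq. 1: 1.25(217.1) + 0.6(206.3) + 0.7(107.9) = 271.38 + 123.78 + 75.53 = 470.69
Eq. 2: 1.35(217.1) = 293.09
Eq. 3: 1.3(217.1) + 1.4(107.9) + 0.6(50.9) = 282.23 + 151.06 + 30.54 = 463.83
Eq. 4: 1.35(217.1) + 1.75(24.0) + 0.7(107.9) = 293.09 + 42.00 + 75.53 = 410.62
Eq. 5: 0.9(217.1) - 0.7(206.3) = 195.39 - 144.41 = 50.98
The largest value is 470.69 kN from combination 1.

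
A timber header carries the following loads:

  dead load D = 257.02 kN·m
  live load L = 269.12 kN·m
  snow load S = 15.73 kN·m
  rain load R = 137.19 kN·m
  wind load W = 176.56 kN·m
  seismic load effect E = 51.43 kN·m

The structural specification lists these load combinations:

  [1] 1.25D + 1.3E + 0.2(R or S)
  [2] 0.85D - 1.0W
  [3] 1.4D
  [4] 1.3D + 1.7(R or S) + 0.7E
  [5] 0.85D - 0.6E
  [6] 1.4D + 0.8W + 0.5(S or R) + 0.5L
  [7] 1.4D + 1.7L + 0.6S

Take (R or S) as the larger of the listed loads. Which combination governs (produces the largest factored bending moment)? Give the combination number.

(R or S) → R = 137.19 kN·m; (S or R) → R = 137.19 kN·m.
[1] 1.25(257.02) + 1.3(51.43) + 0.2(137.19) = 415.57
[2] 0.85(257.02) - 1.0(176.56) = 218.47 - 176.56 = 41.91
[3] 1.4(257.02) = 359.83
[4] 1.3(257.02) + 1.7(137.19) + 0.7(51.43) = 334.13 + 233.22 + 36.00 = 603.35
[5] 0.85(257.02) - 0.6(51.43) = 218.47 - 30.86 = 187.61
[6] 1.4(257.02) + 0.8(176.56) + 0.5(137.19) + 0.5(269.12) = 704.23
[7] 1.4(257.02) + 1.7(269.12) + 0.6(15.73) = 359.83 + 457.50 + 9.44 = 826.77
The largest value is 826.77 kN·m from combination 7.

Combination 7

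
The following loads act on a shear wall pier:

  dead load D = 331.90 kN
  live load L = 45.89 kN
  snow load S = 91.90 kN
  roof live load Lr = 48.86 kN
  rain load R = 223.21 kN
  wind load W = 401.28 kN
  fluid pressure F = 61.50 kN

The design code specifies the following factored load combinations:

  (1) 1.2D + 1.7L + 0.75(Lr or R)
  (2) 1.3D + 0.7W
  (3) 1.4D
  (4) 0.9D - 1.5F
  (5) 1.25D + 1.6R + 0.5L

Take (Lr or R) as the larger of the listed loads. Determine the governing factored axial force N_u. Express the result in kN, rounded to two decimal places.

(Lr or R) → R = 223.21 kN.
(1) 1.2(331.90) + 1.7(45.89) + 0.75(223.21) = 398.28 + 78.01 + 167.41 = 643.70
(2) 1.3(331.90) + 0.7(401.28) = 431.47 + 280.90 = 712.37
(3) 1.4(331.90) = 464.66
(4) 0.9(331.90) - 1.5(61.50) = 298.71 - 92.25 = 206.46
(5) 1.25(331.90) + 1.6(223.21) + 0.5(45.89) = 794.96
The controlling combination is 5, giving 794.96 kN.

794.96 kN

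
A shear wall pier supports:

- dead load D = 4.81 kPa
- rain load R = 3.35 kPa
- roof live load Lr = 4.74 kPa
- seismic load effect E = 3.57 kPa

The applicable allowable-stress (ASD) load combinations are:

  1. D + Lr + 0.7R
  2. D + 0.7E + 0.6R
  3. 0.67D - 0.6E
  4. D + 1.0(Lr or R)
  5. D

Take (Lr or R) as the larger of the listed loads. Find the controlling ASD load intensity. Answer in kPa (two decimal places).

11.90 kPa

(Lr or R) → Lr = 4.74 kPa.
1. 1.0(4.81) + 1.0(4.74) + 0.7(3.35) = 4.81 + 4.74 + 2.35 = 11.90
2. 1.0(4.81) + 0.7(3.57) + 0.6(3.35) = 4.81 + 2.50 + 2.01 = 9.32
3. 0.67(4.81) - 0.6(3.57) = 3.22 - 2.14 = 1.08
4. 1.0(4.81) + 1.0(4.74) = 4.81 + 4.74 = 9.55
5. 1.0(4.81) = 4.81
The controlling combination is 1, giving 11.90 kPa.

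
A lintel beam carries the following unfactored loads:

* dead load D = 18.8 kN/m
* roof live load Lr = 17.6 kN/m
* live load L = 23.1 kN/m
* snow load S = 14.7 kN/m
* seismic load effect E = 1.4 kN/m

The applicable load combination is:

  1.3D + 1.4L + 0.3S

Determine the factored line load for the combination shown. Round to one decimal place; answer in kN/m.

61.2 kN/m

1.3(18.8) + 1.4(23.1) + 0.3(14.7) = 61.2
w_u = 61.2 kN/m.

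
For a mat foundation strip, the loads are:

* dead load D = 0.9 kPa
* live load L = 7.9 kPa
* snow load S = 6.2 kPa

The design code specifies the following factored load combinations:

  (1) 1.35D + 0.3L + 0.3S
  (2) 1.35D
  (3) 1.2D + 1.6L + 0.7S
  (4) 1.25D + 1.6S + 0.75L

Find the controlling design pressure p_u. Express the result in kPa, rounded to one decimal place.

(1) 1.35(0.9) + 0.3(7.9) + 0.3(6.2) = 5.4
(2) 1.35(0.9) = 1.2
(3) 1.2(0.9) + 1.6(7.9) + 0.7(6.2) = 18.1
(4) 1.25(0.9) + 1.6(6.2) + 0.75(7.9) = 17.0
Combination 3 governs: p_u = 18.1 kPa.

18.1 kPa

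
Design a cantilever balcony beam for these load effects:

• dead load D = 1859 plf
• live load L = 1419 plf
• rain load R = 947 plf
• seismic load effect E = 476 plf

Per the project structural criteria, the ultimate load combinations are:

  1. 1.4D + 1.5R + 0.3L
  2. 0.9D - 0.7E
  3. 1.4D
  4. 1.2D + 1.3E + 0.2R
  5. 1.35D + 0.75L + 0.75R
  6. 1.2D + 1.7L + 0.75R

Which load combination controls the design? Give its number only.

1. 1.4(1859) + 1.5(947) + 0.3(1419) = 4448.8
2. 0.9(1859) - 0.7(476) = 1339.9
3. 1.4(1859) = 2602.6
4. 1.2(1859) + 1.3(476) + 0.2(947) = 3039.0
5. 1.35(1859) + 0.75(1419) + 0.75(947) = 4284.2
6. 1.2(1859) + 1.7(1419) + 0.75(947) = 5353.4
The largest value is 5353.4 plf from combination 6.

Combination 6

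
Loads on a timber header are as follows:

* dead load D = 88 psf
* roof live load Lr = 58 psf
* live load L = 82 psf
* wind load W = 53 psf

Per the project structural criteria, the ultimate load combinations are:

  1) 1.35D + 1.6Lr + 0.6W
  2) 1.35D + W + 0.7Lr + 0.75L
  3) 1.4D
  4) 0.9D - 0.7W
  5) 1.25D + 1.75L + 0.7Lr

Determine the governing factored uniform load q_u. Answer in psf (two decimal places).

294.10 psf

1) 1.35(88) + 1.6(58) + 0.6(53) = 118.80 + 92.80 + 31.80 = 243.40
2) 1.35(88) + 1.0(53) + 0.7(58) + 0.75(82) = 118.80 + 53.00 + 40.60 + 61.50 = 273.90
3) 1.4(88) = 123.20
4) 0.9(88) - 0.7(53) = 79.20 - 37.10 = 42.10
5) 1.25(88) + 1.75(82) + 0.7(58) = 110.00 + 143.50 + 40.60 = 294.10
The controlling combination is 5, giving 294.10 psf.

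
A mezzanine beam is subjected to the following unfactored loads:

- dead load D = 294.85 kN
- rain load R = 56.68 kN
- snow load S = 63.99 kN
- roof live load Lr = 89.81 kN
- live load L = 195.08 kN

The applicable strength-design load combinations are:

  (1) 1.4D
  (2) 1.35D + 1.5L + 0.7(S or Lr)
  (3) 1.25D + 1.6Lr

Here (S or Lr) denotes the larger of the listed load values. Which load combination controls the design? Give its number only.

(S or Lr) → Lr = 89.81 kN.
(1) 1.4(294.85) = 412.79
(2) 1.35(294.85) + 1.5(195.08) + 0.7(89.81) = 753.53
(3) 1.25(294.85) + 1.6(89.81) = 368.56 + 143.70 = 512.26
The largest value is 753.53 kN from combination 2.

Combination 2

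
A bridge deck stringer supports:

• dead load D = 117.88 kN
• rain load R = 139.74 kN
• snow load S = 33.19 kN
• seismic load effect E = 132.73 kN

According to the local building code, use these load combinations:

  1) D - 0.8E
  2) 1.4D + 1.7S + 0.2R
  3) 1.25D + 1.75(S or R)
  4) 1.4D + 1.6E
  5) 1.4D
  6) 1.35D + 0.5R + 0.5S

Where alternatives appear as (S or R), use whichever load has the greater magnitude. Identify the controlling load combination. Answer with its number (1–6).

(S or R) → R = 139.74 kN.
1) 1.0(117.88) - 0.8(132.73) = 117.88 - 106.18 = 11.70
2) 1.4(117.88) + 1.7(33.19) + 0.2(139.74) = 165.03 + 56.42 + 27.95 = 249.40
3) 1.25(117.88) + 1.75(139.74) = 147.35 + 244.55 = 391.90
4) 1.4(117.88) + 1.6(132.73) = 165.03 + 212.37 = 377.40
5) 1.4(117.88) = 165.03
6) 1.35(117.88) + 0.5(139.74) + 0.5(33.19) = 245.60
The largest value is 391.90 kN from combination 3.

Combination 3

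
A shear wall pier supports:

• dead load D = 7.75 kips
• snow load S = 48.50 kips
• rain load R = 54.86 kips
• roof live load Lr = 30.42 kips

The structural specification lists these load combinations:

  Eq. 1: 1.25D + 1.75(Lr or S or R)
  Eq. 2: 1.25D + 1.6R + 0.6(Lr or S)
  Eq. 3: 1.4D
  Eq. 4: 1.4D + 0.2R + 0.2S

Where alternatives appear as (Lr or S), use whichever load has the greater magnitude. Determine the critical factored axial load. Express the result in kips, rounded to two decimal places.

126.56 kips

(Lr or S or R) → R = 54.86 kips; (Lr or S) → S = 48.50 kips.
Eq. 1: 1.25(7.75) + 1.75(54.86) = 105.69
Eq. 2: 1.25(7.75) + 1.6(54.86) + 0.6(48.50) = 126.56
Eq. 3: 1.4(7.75) = 10.85
Eq. 4: 1.4(7.75) + 0.2(54.86) + 0.2(48.50) = 10.85 + 10.97 + 9.70 = 31.52
The controlling combination is 2, giving 126.56 kips.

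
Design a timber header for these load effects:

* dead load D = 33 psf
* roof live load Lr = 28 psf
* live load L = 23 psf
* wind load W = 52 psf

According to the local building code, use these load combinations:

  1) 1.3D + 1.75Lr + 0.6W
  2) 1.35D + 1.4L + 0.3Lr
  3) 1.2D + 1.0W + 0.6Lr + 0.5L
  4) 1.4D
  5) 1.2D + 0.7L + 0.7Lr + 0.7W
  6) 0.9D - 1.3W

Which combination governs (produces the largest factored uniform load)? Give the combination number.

Combination 1

1) 1.3(33) + 1.75(28) + 0.6(52) = 42.90 + 49.00 + 31.20 = 123.10
2) 1.35(33) + 1.4(23) + 0.3(28) = 44.55 + 32.20 + 8.40 = 85.15
3) 1.2(33) + 1.0(52) + 0.6(28) + 0.5(23) = 39.60 + 52.00 + 16.80 + 11.50 = 119.90
4) 1.4(33) = 46.20
5) 1.2(33) + 0.7(23) + 0.7(28) + 0.7(52) = 39.60 + 16.10 + 19.60 + 36.40 = 111.70
6) 0.9(33) - 1.3(52) = 29.70 - 67.60 = -37.90
The largest value is 123.10 psf from combination 1.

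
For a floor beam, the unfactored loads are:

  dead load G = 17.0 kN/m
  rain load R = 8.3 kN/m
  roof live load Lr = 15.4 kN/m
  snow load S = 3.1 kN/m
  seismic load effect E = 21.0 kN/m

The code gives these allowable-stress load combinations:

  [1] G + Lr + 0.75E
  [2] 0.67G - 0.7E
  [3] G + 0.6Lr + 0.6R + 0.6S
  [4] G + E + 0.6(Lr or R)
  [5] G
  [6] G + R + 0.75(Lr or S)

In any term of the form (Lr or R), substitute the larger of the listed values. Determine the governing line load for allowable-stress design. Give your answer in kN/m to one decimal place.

(Lr or R) → Lr = 15.4 kN/m; (Lr or S) → Lr = 15.4 kN/m.
[1] 1.0(17.0) + 1.0(15.4) + 0.75(21.0) = 48.2
[2] 0.67(17.0) - 0.7(21.0) = -3.3
[3] 1.0(17.0) + 0.6(15.4) + 0.6(8.3) + 0.6(3.1) = 33.1
[4] 1.0(17.0) + 1.0(21.0) + 0.6(15.4) = 47.2
[5] 1.0(17.0) = 17.0
[6] 1.0(17.0) + 1.0(8.3) + 0.75(15.4) = 36.9
The controlling combination is 1, giving 48.2 kN/m.

48.2 kN/m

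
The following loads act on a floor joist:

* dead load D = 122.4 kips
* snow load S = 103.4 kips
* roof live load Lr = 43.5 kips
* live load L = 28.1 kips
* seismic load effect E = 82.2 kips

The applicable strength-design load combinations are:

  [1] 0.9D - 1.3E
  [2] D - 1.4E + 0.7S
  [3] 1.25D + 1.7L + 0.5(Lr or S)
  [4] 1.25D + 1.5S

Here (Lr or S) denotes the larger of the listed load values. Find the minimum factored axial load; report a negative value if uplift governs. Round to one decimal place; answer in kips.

3.3 kips

(Lr or S) → S = 103.4 kips.
[1] 0.9(122.4) - 1.3(82.2) = 3.3
[2] 1.0(122.4) - 1.4(82.2) + 0.7(103.4) = 79.7
[3] 1.25(122.4) + 1.7(28.1) + 0.5(103.4) = 252.5
[4] 1.25(122.4) + 1.5(103.4) = 308.1
Combination 1 gives the minimum: 3.3 kips.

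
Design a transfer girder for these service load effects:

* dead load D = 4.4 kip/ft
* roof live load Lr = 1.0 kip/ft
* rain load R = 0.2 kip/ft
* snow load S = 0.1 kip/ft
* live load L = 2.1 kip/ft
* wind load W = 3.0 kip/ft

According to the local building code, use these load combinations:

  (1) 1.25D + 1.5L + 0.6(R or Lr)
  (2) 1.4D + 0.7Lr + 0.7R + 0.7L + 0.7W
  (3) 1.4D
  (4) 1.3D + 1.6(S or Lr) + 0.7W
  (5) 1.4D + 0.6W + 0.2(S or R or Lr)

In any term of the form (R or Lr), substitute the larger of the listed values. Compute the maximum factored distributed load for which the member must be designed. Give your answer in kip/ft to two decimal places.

(R or Lr) → Lr = 1.0 kip/ft; (S or Lr) → Lr = 1.0 kip/ft; (S or R or Lr) → Lr = 1.0 kip/ft.
(1) 1.25(4.4) + 1.5(2.1) + 0.6(1.0) = 5.50 + 3.15 + 0.60 = 9.25
(2) 1.4(4.4) + 0.7(1.0) + 0.7(0.2) + 0.7(2.1) + 0.7(3.0) = 6.16 + 0.70 + 0.14 + 1.47 + 2.10 = 10.57
(3) 1.4(4.4) = 6.16
(4) 1.3(4.4) + 1.6(1.0) + 0.7(3.0) = 5.72 + 1.60 + 2.10 = 9.42
(5) 1.4(4.4) + 0.6(3.0) + 0.2(1.0) = 6.16 + 1.80 + 0.20 = 8.16
The controlling combination is 2, giving 10.57 kip/ft.

10.57 kip/ft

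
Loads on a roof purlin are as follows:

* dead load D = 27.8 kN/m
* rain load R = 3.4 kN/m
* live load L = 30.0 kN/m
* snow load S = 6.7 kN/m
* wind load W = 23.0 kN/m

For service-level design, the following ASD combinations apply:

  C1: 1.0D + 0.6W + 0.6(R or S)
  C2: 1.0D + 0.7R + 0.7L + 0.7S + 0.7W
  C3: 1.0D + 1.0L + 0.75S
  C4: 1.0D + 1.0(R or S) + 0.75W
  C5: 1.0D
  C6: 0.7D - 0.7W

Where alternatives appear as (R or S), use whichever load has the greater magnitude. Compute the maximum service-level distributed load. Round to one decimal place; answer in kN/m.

(R or S) → S = 6.7 kN/m.
C1: 1.0(27.8) + 0.6(23.0) + 0.6(6.7) = 27.8 + 13.8 + 4.0 = 45.6
C2: 1.0(27.8) + 0.7(3.4) + 0.7(30.0) + 0.7(6.7) + 0.7(23.0) = 27.8 + 2.4 + 21.0 + 4.7 + 16.1 = 72.0
C3: 1.0(27.8) + 1.0(30.0) + 0.75(6.7) = 27.8 + 30.0 + 5.0 = 62.8
C4: 1.0(27.8) + 1.0(6.7) + 0.75(23.0) = 27.8 + 6.7 + 17.3 = 51.8
C5: 1.0(27.8) = 27.8
C6: 0.7(27.8) - 0.7(23.0) = 19.5 - 16.1 = 3.4
Maximum is from combination 2.

72.0 kN/m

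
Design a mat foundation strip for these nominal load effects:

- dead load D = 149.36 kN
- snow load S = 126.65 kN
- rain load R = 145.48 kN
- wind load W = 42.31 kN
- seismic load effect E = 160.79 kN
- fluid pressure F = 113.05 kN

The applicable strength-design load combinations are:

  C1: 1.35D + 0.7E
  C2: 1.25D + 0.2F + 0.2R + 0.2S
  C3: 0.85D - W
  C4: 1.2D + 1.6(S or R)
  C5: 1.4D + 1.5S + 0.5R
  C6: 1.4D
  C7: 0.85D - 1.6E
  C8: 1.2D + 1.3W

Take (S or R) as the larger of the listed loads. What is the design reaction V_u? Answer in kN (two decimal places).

471.82 kN

(S or R) → R = 145.48 kN.
C1: 1.35(149.36) + 0.7(160.79) = 201.64 + 112.55 = 314.19
C2: 1.25(149.36) + 0.2(113.05) + 0.2(145.48) + 0.2(126.65) = 186.70 + 22.61 + 29.10 + 25.33 = 263.74
C3: 0.85(149.36) - 1.0(42.31) = 126.96 - 42.31 = 84.65
C4: 1.2(149.36) + 1.6(145.48) = 179.23 + 232.77 = 412.00
C5: 1.4(149.36) + 1.5(126.65) + 0.5(145.48) = 209.10 + 189.98 + 72.74 = 471.82
C6: 1.4(149.36) = 209.10
C7: 0.85(149.36) - 1.6(160.79) = -130.31
C8: 1.2(149.36) + 1.3(42.31) = 234.24
Combination 5 governs: V_u = 471.82 kN.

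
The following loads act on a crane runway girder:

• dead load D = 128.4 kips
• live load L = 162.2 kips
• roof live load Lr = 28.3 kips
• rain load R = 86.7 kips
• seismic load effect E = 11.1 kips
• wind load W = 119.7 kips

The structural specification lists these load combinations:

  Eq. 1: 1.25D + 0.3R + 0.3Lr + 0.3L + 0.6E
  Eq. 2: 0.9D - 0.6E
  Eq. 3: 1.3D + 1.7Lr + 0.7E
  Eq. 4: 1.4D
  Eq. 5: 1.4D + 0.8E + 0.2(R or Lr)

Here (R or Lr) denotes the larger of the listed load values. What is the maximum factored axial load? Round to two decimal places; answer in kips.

250.32 kips

(R or Lr) → R = 86.7 kips.
Eq. 1: 1.25(128.4) + 0.3(86.7) + 0.3(28.3) + 0.3(162.2) + 0.6(11.1) = 160.50 + 26.01 + 8.49 + 48.66 + 6.66 = 250.32
Eq. 2: 0.9(128.4) - 0.6(11.1) = 115.56 - 6.66 = 108.90
Eq. 3: 1.3(128.4) + 1.7(28.3) + 0.7(11.1) = 166.92 + 48.11 + 7.77 = 222.80
Eq. 4: 1.4(128.4) = 179.76
Eq. 5: 1.4(128.4) + 0.8(11.1) + 0.2(86.7) = 179.76 + 8.88 + 17.34 = 205.98
The controlling combination is 1, giving 250.32 kips.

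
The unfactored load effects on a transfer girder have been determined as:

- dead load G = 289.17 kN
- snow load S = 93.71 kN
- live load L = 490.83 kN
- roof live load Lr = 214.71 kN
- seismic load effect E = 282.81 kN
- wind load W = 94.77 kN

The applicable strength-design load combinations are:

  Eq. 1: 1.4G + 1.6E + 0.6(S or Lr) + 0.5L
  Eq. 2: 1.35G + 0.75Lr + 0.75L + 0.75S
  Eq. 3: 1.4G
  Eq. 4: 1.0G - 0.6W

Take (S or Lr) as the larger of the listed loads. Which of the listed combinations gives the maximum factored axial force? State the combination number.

Combination 1

(S or Lr) → Lr = 214.71 kN.
Eq. 1: 1.4(289.17) + 1.6(282.81) + 0.6(214.71) + 0.5(490.83) = 1231.58
Eq. 2: 1.35(289.17) + 0.75(214.71) + 0.75(490.83) + 0.75(93.71) = 989.82
Eq. 3: 1.4(289.17) = 404.84
Eq. 4: 1.0(289.17) - 0.6(94.77) = 289.17 - 56.86 = 232.31
The largest value is 1231.58 kN from combination 1.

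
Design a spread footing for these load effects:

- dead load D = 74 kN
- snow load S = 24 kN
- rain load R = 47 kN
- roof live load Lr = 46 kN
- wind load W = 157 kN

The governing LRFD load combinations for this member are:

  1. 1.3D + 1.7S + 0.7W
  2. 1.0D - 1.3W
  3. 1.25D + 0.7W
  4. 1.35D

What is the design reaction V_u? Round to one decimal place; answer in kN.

246.9 kN

1. 1.3(74) + 1.7(24) + 0.7(157) = 246.9
2. 1.0(74) - 1.3(157) = -130.1
3. 1.25(74) + 0.7(157) = 202.4
4. 1.35(74) = 99.9
Combination 1 governs: V_u = 246.9 kN.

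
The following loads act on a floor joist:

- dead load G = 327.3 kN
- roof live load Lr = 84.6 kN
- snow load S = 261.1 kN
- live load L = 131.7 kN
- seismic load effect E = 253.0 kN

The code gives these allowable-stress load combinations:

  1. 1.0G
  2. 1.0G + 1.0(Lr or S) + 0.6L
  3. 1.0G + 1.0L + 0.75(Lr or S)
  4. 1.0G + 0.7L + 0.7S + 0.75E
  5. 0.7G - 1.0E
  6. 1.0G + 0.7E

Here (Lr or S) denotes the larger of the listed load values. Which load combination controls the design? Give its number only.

Combination 4

(Lr or S) → S = 261.1 kN.
1. 1.0(327.3) = 327.30
2. 1.0(327.3) + 1.0(261.1) + 0.6(131.7) = 327.30 + 261.10 + 79.02 = 667.42
3. 1.0(327.3) + 1.0(131.7) + 0.75(261.1) = 327.30 + 131.70 + 195.83 = 654.83
4. 1.0(327.3) + 0.7(131.7) + 0.7(261.1) + 0.75(253.0) = 327.30 + 92.19 + 182.77 + 189.75 = 792.01
5. 0.7(327.3) - 1.0(253.0) = 229.11 - 253.00 = -23.89
6. 1.0(327.3) + 0.7(253.0) = 327.30 + 177.10 = 504.40
The largest value is 792.01 kN from combination 4.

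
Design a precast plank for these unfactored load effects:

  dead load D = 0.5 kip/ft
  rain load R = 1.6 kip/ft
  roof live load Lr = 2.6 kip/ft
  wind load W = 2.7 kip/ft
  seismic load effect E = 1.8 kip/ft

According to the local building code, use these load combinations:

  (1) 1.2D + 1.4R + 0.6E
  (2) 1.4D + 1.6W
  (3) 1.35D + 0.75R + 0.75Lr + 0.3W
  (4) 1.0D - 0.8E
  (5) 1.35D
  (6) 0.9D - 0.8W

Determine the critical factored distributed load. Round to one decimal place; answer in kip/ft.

5.0 kip/ft

(1) 1.2(0.5) + 1.4(1.6) + 0.6(1.8) = 0.6 + 2.2 + 1.1 = 3.9
(2) 1.4(0.5) + 1.6(2.7) = 0.7 + 4.3 = 5.0
(3) 1.35(0.5) + 0.75(1.6) + 0.75(2.6) + 0.3(2.7) = 4.6
(4) 1.0(0.5) - 0.8(1.8) = 0.5 - 1.4 = -0.9
(5) 1.35(0.5) = 0.7
(6) 0.9(0.5) - 0.8(2.7) = 0.5 - 2.2 = -1.7
Combination 2 governs: w_u = 5.0 kip/ft.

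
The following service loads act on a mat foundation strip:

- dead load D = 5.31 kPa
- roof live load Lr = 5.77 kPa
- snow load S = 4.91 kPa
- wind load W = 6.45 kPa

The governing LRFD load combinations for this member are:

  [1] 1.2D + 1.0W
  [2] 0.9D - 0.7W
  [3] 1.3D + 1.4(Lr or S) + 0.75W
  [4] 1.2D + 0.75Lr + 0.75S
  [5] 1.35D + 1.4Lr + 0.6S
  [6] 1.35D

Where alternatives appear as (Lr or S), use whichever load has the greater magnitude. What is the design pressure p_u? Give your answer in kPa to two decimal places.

(Lr or S) → Lr = 5.77 kPa.
[1] 1.2(5.31) + 1.0(6.45) = 6.37 + 6.45 = 12.82
[2] 0.9(5.31) - 0.7(6.45) = 4.78 - 4.52 = 0.26
[3] 1.3(5.31) + 1.4(5.77) + 0.75(6.45) = 6.90 + 8.08 + 4.84 = 19.82
[4] 1.2(5.31) + 0.75(5.77) + 0.75(4.91) = 6.37 + 4.33 + 3.68 = 14.38
[5] 1.35(5.31) + 1.4(5.77) + 0.6(4.91) = 18.19
[6] 1.35(5.31) = 7.17
Maximum is from combination 3.

19.82 kPa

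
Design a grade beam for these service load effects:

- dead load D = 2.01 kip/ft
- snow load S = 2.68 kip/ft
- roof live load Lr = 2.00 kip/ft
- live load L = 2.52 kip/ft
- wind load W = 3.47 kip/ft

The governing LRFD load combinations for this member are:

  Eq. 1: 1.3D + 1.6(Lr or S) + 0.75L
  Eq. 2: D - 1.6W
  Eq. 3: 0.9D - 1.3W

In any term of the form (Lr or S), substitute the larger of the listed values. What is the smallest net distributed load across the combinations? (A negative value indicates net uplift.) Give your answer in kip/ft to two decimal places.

(Lr or S) → S = 2.68 kip/ft.
Eq. 1: 1.3(2.01) + 1.6(2.68) + 0.75(2.52) = 2.61 + 4.29 + 1.89 = 8.79
Eq. 2: 1.0(2.01) - 1.6(3.47) = 2.01 - 5.55 = -3.54
Eq. 3: 0.9(2.01) - 1.3(3.47) = 1.81 - 4.51 = -2.70
Combination 2 gives the minimum: -3.54 kip/ft.

-3.54 kip/ft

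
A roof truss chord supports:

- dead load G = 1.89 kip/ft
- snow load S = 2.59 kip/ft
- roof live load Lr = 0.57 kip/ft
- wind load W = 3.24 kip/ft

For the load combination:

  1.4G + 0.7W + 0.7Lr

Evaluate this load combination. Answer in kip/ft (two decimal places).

1.4(1.89) + 0.7(3.24) + 0.7(0.57) = 5.31
w_u = 5.31 kip/ft.

5.31 kip/ft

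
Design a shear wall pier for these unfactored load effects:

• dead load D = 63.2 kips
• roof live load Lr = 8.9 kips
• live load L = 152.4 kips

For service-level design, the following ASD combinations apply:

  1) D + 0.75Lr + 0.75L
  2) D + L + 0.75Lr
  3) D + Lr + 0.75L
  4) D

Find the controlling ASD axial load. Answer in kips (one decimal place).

1) 1.0(63.2) + 0.75(8.9) + 0.75(152.4) = 63.2 + 6.7 + 114.3 = 184.2
2) 1.0(63.2) + 1.0(152.4) + 0.75(8.9) = 63.2 + 152.4 + 6.7 = 222.3
3) 1.0(63.2) + 1.0(8.9) + 0.75(152.4) = 63.2 + 8.9 + 114.3 = 186.4
4) 1.0(63.2) = 63.2
Maximum is from combination 2.

222.3 kips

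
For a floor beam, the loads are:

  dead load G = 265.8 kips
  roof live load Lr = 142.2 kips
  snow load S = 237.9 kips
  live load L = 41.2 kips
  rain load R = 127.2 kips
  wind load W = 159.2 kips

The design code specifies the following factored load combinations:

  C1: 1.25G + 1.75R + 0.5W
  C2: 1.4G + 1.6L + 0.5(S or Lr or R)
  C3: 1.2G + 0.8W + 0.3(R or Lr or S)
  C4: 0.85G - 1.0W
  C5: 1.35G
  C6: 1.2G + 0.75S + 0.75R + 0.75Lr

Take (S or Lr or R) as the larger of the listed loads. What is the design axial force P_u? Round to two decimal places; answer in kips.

(S or Lr or R) → S = 237.9 kips; (R or Lr or S) → S = 237.9 kips.
C1: 1.25(265.8) + 1.75(127.2) + 0.5(159.2) = 634.45
C2: 1.4(265.8) + 1.6(41.2) + 0.5(237.9) = 556.99
C3: 1.2(265.8) + 0.8(159.2) + 0.3(237.9) = 517.69
C4: 0.85(265.8) - 1.0(159.2) = 66.73
C5: 1.35(265.8) = 358.83
C6: 1.2(265.8) + 0.75(237.9) + 0.75(127.2) + 0.75(142.2) = 699.44
Maximum is from combination 6.

699.44 kips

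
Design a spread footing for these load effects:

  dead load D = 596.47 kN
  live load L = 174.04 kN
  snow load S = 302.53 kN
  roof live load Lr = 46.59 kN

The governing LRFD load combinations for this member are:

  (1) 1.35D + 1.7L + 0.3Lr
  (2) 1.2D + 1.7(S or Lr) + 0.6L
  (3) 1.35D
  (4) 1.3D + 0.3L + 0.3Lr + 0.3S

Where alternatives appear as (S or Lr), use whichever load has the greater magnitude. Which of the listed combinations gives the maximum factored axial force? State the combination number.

(S or Lr) → S = 302.53 kN.
(1) 1.35(596.47) + 1.7(174.04) + 0.3(46.59) = 805.23 + 295.87 + 13.98 = 1115.08
(2) 1.2(596.47) + 1.7(302.53) + 0.6(174.04) = 1334.49
(3) 1.35(596.47) = 805.23
(4) 1.3(596.47) + 0.3(174.04) + 0.3(46.59) + 0.3(302.53) = 775.41 + 52.21 + 13.98 + 90.76 = 932.36
The largest value is 1334.49 kN from combination 2.

Combination 2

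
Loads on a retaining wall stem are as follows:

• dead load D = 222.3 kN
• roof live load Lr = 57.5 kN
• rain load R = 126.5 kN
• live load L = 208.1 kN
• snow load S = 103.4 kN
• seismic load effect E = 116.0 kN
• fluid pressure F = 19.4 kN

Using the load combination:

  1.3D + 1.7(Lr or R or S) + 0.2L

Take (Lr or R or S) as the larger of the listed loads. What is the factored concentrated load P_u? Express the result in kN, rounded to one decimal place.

(Lr or R or S) → R = 126.5 kN.
1.3(222.3) + 1.7(126.5) + 0.2(208.1) = 289.0 + 215.1 + 41.6 = 545.7
P_u = 545.7 kN.

545.7 kN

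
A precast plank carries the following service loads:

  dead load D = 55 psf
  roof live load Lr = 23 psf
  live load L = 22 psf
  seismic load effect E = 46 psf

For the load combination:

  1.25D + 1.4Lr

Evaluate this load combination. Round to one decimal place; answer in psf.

1.25(55) + 1.4(23) = 68.8 + 32.2 = 101.0
q_u = 101.0 psf.

101.0 psf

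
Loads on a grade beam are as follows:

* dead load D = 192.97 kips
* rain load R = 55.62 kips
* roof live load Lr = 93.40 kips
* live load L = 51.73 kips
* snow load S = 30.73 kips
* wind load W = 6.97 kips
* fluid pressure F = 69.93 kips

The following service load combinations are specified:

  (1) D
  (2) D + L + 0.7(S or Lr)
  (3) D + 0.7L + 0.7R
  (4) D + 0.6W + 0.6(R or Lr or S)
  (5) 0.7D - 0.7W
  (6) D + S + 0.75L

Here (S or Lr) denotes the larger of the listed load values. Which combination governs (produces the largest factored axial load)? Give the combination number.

Combination 2

(S or Lr) → Lr = 93.40 kips; (R or Lr or S) → Lr = 93.40 kips.
(1) 1.0(192.97) = 192.97
(2) 1.0(192.97) + 1.0(51.73) + 0.7(93.40) = 192.97 + 51.73 + 65.38 = 310.08
(3) 1.0(192.97) + 0.7(51.73) + 0.7(55.62) = 268.12
(4) 1.0(192.97) + 0.6(6.97) + 0.6(93.40) = 192.97 + 4.18 + 56.04 = 253.19
(5) 0.7(192.97) - 0.7(6.97) = 135.08 - 4.88 = 130.20
(6) 1.0(192.97) + 1.0(30.73) + 0.75(51.73) = 192.97 + 30.73 + 38.80 = 262.50
The largest value is 310.08 kips from combination 2.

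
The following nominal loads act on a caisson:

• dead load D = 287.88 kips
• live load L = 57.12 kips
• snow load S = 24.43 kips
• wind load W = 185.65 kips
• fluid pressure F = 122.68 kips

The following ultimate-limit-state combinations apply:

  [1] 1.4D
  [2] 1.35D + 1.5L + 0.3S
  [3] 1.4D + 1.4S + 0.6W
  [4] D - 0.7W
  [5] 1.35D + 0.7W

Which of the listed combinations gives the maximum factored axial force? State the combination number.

[1] 1.4(287.88) = 403.03
[2] 1.35(287.88) + 1.5(57.12) + 0.3(24.43) = 481.65
[3] 1.4(287.88) + 1.4(24.43) + 0.6(185.65) = 548.62
[4] 1.0(287.88) - 0.7(185.65) = 157.93
[5] 1.35(287.88) + 0.7(185.65) = 518.59
The largest value is 548.62 kips from combination 3.

Combination 3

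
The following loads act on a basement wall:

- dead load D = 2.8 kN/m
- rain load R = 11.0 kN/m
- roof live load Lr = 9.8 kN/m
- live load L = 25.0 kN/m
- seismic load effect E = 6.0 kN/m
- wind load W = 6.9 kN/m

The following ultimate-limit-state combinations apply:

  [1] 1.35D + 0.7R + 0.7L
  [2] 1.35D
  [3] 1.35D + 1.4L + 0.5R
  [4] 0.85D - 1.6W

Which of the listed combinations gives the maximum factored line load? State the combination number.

Combination 3

[1] 1.35(2.8) + 0.7(11.0) + 0.7(25.0) = 3.78 + 7.70 + 17.50 = 28.98
[2] 1.35(2.8) = 3.78
[3] 1.35(2.8) + 1.4(25.0) + 0.5(11.0) = 3.78 + 35.00 + 5.50 = 44.28
[4] 0.85(2.8) - 1.6(6.9) = 2.38 - 11.04 = -8.66
The largest value is 44.28 kN/m from combination 3.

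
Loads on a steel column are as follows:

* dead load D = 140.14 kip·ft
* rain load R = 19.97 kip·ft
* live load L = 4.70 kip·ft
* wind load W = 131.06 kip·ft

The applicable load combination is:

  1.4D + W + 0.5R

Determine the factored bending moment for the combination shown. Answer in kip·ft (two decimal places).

337.24 kip·ft

1.4(140.14) + 1.0(131.06) + 0.5(19.97) = 337.24
M_u = 337.24 kip·ft.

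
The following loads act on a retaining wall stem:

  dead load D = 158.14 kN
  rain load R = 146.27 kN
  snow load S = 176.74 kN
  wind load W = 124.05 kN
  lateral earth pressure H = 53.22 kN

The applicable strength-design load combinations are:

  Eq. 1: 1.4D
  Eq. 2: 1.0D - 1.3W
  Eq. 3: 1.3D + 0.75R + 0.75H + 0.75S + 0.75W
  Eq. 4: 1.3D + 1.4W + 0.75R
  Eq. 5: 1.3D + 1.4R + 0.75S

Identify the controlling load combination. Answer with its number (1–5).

Eq. 1: 1.4(158.14) = 221.40
Eq. 2: 1.0(158.14) - 1.3(124.05) = 158.14 - 161.27 = -3.13
Eq. 3: 1.3(158.14) + 0.75(146.27) + 0.75(53.22) + 0.75(176.74) + 0.75(124.05) = 580.79
Eq. 4: 1.3(158.14) + 1.4(124.05) + 0.75(146.27) = 205.58 + 173.67 + 109.70 = 488.95
Eq. 5: 1.3(158.14) + 1.4(146.27) + 0.75(176.74) = 205.58 + 204.78 + 132.56 = 542.92
The largest value is 580.79 kN from combination 3.

Combination 3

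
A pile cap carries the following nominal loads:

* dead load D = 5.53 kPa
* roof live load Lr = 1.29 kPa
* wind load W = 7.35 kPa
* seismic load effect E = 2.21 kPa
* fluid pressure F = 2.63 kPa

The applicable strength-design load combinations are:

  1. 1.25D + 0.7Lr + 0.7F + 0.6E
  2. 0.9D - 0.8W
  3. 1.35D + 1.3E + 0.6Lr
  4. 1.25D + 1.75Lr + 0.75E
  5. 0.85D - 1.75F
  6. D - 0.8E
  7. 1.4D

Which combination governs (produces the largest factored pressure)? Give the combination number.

1. 1.25(5.53) + 0.7(1.29) + 0.7(2.63) + 0.6(2.21) = 6.91 + 0.90 + 1.84 + 1.33 = 10.98
2. 0.9(5.53) - 0.8(7.35) = 4.98 - 5.88 = -0.90
3. 1.35(5.53) + 1.3(2.21) + 0.6(1.29) = 7.47 + 2.87 + 0.77 = 11.11
4. 1.25(5.53) + 1.75(1.29) + 0.75(2.21) = 6.91 + 2.26 + 1.66 = 10.83
5. 0.85(5.53) - 1.75(2.63) = 4.70 - 4.60 = 0.10
6. 1.0(5.53) - 0.8(2.21) = 5.53 - 1.77 = 3.76
7. 1.4(5.53) = 7.74
The largest value is 11.11 kPa from combination 3.

Combination 3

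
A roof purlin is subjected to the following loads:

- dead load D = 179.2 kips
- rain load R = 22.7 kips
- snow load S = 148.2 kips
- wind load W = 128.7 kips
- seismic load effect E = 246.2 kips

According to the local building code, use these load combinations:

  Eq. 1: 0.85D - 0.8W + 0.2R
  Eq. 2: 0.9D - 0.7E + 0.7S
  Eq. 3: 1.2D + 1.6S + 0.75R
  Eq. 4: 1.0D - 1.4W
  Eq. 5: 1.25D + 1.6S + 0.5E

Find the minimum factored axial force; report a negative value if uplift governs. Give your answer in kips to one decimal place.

-1.0 kips

Eq. 1: 0.85(179.2) - 0.8(128.7) + 0.2(22.7) = 53.9
Eq. 2: 0.9(179.2) - 0.7(246.2) + 0.7(148.2) = 92.7
Eq. 3: 1.2(179.2) + 1.6(148.2) + 0.75(22.7) = 469.2
Eq. 4: 1.0(179.2) - 1.4(128.7) = -1.0
Eq. 5: 1.25(179.2) + 1.6(148.2) + 0.5(246.2) = 584.2
Combination 4 gives the minimum: -1.0 kips.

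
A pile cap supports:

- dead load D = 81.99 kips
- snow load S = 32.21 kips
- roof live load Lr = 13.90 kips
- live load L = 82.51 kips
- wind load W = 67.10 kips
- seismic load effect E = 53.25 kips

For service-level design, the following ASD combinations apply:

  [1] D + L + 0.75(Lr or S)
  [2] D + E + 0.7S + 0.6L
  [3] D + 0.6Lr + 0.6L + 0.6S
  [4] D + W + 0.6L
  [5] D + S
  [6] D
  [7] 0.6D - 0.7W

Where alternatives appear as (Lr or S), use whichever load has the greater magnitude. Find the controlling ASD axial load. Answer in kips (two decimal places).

(Lr or S) → S = 32.21 kips.
[1] 1.0(81.99) + 1.0(82.51) + 0.75(32.21) = 188.66
[2] 1.0(81.99) + 1.0(53.25) + 0.7(32.21) + 0.6(82.51) = 207.29
[3] 1.0(81.99) + 0.6(13.90) + 0.6(82.51) + 0.6(32.21) = 159.16
[4] 1.0(81.99) + 1.0(67.10) + 0.6(82.51) = 198.60
[5] 1.0(81.99) + 1.0(32.21) = 114.20
[6] 1.0(81.99) = 81.99
[7] 0.6(81.99) - 0.7(67.10) = 2.22
Maximum is from combination 2.

207.29 kips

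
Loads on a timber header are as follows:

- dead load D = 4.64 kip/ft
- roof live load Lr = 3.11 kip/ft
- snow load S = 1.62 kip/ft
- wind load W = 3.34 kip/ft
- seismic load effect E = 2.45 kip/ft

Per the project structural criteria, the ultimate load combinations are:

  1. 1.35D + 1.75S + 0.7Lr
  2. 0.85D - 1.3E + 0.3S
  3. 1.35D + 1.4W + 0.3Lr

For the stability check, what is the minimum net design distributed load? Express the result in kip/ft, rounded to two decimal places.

1.25 kip/ft

1. 1.35(4.64) + 1.75(1.62) + 0.7(3.11) = 6.26 + 2.84 + 2.18 = 11.28
2. 0.85(4.64) - 1.3(2.45) + 0.3(1.62) = 1.25
3. 1.35(4.64) + 1.4(3.34) + 0.3(3.11) = 6.26 + 4.68 + 0.93 = 11.87
Combination 2 gives the minimum: 1.25 kip/ft.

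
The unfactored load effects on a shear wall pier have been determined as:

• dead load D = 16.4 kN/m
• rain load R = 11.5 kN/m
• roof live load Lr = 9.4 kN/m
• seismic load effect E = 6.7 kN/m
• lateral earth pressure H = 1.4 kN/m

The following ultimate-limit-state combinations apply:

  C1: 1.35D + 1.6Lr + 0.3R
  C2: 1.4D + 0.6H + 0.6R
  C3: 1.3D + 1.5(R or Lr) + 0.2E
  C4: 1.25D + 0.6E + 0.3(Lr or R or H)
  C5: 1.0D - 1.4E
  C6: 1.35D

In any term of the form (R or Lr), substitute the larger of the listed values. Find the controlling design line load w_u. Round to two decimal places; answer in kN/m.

(R or Lr) → R = 11.5 kN/m; (Lr or R or H) → R = 11.5 kN/m.
C1: 1.35(16.4) + 1.6(9.4) + 0.3(11.5) = 22.14 + 15.04 + 3.45 = 40.63
C2: 1.4(16.4) + 0.6(1.4) + 0.6(11.5) = 22.96 + 0.84 + 6.90 = 30.70
C3: 1.3(16.4) + 1.5(11.5) + 0.2(6.7) = 21.32 + 17.25 + 1.34 = 39.91
C4: 1.25(16.4) + 0.6(6.7) + 0.3(11.5) = 20.50 + 4.02 + 3.45 = 27.97
C5: 1.0(16.4) - 1.4(6.7) = 16.40 - 9.38 = 7.02
C6: 1.35(16.4) = 22.14
Maximum is from combination 1.

40.63 kN/m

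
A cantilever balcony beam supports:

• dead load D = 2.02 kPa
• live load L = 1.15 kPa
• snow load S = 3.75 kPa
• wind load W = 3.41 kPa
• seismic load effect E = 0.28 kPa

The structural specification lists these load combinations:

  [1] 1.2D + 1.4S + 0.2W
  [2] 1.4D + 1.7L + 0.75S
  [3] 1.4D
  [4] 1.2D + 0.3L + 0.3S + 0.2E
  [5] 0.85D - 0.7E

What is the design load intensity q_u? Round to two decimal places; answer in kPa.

[1] 1.2(2.02) + 1.4(3.75) + 0.2(3.41) = 8.36
[2] 1.4(2.02) + 1.7(1.15) + 0.75(3.75) = 2.83 + 1.96 + 2.81 = 7.60
[3] 1.4(2.02) = 2.83
[4] 1.2(2.02) + 0.3(1.15) + 0.3(3.75) + 0.2(0.28) = 3.95
[5] 0.85(2.02) - 0.7(0.28) = 1.72 - 0.20 = 1.52
The controlling combination is 1, giving 8.36 kPa.

8.36 kPa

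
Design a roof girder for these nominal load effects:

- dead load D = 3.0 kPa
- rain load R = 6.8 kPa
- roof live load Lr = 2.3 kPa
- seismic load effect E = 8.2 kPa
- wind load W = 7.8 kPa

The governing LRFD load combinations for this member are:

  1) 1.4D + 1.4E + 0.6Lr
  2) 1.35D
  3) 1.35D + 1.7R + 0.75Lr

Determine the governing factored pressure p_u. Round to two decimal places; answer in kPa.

17.34 kPa

1) 1.4(3.0) + 1.4(8.2) + 0.6(2.3) = 4.20 + 11.48 + 1.38 = 17.06
2) 1.35(3.0) = 4.05
3) 1.35(3.0) + 1.7(6.8) + 0.75(2.3) = 4.05 + 11.56 + 1.73 = 17.34
Maximum is from combination 3.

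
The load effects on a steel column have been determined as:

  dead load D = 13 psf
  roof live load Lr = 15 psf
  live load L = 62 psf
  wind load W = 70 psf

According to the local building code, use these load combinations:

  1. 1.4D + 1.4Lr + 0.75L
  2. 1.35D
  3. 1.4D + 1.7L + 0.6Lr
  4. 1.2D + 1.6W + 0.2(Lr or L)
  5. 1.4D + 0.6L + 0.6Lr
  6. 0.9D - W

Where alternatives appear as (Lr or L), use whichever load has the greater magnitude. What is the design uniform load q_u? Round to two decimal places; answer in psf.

(Lr or L) → L = 62 psf.
1. 1.4(13) + 1.4(15) + 0.75(62) = 18.20 + 21.00 + 46.50 = 85.70
2. 1.35(13) = 17.55
3. 1.4(13) + 1.7(62) + 0.6(15) = 18.20 + 105.40 + 9.00 = 132.60
4. 1.2(13) + 1.6(70) + 0.2(62) = 15.60 + 112.00 + 12.40 = 140.00
5. 1.4(13) + 0.6(62) + 0.6(15) = 18.20 + 37.20 + 9.00 = 64.40
6. 0.9(13) - 1.0(70) = 11.70 - 70.00 = -58.30
Combination 4 governs: q_u = 140.00 psf.

140.00 psf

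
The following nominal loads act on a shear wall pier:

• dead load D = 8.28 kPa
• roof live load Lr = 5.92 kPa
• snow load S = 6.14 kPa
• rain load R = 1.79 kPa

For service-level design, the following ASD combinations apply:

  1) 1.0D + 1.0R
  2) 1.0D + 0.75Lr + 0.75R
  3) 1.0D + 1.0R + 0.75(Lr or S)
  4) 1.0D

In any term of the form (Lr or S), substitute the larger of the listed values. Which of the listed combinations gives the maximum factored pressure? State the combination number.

Combination 3

(Lr or S) → S = 6.14 kPa.
1) 1.0(8.28) + 1.0(1.79) = 8.28 + 1.79 = 10.07
2) 1.0(8.28) + 0.75(5.92) + 0.75(1.79) = 8.28 + 4.44 + 1.34 = 14.06
3) 1.0(8.28) + 1.0(1.79) + 0.75(6.14) = 8.28 + 1.79 + 4.61 = 14.68
4) 1.0(8.28) = 8.28
The largest value is 14.68 kPa from combination 3.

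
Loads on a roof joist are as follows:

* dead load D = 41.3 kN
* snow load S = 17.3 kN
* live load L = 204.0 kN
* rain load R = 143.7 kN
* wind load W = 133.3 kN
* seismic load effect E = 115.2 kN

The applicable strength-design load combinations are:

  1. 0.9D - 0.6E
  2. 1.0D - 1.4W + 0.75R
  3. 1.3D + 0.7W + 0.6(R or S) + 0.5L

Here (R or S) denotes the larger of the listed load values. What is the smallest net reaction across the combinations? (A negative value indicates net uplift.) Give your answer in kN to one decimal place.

(R or S) → R = 143.7 kN.
1. 0.9(41.3) - 0.6(115.2) = -32.0
2. 1.0(41.3) - 1.4(133.3) + 0.75(143.7) = 41.3 - 186.6 + 107.8 = -37.5
3. 1.3(41.3) + 0.7(133.3) + 0.6(143.7) + 0.5(204.0) = 53.7 + 93.3 + 86.2 + 102.0 = 335.2
Combination 2 gives the minimum: -37.5 kN.

-37.5 kN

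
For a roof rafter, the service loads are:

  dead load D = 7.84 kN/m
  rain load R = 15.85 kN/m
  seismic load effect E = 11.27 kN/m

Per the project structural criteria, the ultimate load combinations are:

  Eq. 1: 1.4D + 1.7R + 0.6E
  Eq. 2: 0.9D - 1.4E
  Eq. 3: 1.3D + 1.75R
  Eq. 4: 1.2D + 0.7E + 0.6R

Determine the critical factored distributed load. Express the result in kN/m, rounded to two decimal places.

Eq. 1: 1.4(7.84) + 1.7(15.85) + 0.6(11.27) = 44.68
Eq. 2: 0.9(7.84) - 1.4(11.27) = 7.06 - 15.78 = -8.72
Eq. 3: 1.3(7.84) + 1.75(15.85) = 10.19 + 27.74 = 37.93
Eq. 4: 1.2(7.84) + 0.7(11.27) + 0.6(15.85) = 9.41 + 7.89 + 9.51 = 26.81
Maximum is from combination 1.

44.68 kN/m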